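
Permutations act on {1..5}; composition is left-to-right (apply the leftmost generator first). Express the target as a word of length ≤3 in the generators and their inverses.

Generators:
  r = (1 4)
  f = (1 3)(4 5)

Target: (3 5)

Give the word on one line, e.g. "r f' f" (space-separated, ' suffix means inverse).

f r f

  after f: (1 3)(4 5)
  after r: (1 3 4 5)
  after f: (3 5)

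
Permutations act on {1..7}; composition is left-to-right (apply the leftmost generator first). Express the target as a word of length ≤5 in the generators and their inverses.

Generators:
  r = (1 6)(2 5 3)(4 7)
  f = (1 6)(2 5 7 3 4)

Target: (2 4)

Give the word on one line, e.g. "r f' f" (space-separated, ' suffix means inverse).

  after f': (1 6)(2 4 3 7 5)
  after f': (2 3 5 4 7)
  after f': (1 6)(2 7 4 5 3)
  after r': (2 4)

f' f' f' r'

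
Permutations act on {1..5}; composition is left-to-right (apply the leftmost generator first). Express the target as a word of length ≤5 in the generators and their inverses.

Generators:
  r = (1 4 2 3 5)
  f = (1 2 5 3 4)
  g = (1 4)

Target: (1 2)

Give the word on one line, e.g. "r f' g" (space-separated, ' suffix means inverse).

g r' g' r g

  after g: (1 4)
  after r': (2 4 5 3)
  after g': (1 4 5 3 2)
  after r: (1 2 4)
  after g: (1 2)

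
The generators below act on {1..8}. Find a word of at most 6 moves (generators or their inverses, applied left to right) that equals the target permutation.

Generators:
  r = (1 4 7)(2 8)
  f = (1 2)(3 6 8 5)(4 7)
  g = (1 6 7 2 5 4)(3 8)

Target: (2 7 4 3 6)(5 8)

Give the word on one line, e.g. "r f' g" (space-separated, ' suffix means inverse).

  after f': (1 2)(3 5 8 6)(4 7)
  after r: (1 8 6 3 5 2 4)
  after g: (1 3 4 6 8 7 2)
  after f: (1 6 5 3 7)(4 8)
  after g': (2 7 4 3 6)(5 8)

f' r g f g'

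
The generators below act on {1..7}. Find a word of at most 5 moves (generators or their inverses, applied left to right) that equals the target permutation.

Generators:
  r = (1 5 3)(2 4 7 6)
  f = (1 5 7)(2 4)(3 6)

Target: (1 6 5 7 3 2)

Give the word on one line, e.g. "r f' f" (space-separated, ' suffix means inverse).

f' r f' f'

  after f': (1 7 5)(2 4)(3 6)
  after r: (1 6)(2 7 3)
  after f': (1 3 4 2 5)(6 7)
  after f': (1 6 5 7 3 2)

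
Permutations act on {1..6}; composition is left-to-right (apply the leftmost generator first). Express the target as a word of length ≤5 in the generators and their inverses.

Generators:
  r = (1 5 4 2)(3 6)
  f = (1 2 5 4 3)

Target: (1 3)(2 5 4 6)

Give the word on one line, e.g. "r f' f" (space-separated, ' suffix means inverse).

  after f': (1 3 4 5 2)
  after r': (1 6 3 5 4)
  after f': (1 6 4 3 2)
  after r: (1 3)(2 5 4 6)

f' r' f' r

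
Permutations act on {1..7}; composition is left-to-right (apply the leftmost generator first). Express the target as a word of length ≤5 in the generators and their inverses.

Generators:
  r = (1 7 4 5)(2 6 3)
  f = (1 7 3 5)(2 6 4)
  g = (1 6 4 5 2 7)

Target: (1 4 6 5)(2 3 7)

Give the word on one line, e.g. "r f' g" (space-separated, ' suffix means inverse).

  after f': (1 5 3 7)(2 4 6)
  after f': (1 3)(2 6 4)(5 7)
  after g: (1 3 6 5)(2 4 7)
  after f: (1 5 7 6)(3 4)
  after r': (1 4 6 5)(2 3 7)

f' f' g f r'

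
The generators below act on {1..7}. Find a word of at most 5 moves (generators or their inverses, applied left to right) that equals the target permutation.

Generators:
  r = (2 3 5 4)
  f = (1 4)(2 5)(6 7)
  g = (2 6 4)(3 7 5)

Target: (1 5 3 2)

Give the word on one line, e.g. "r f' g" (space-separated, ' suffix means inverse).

f r f'

  after f: (1 4)(2 5)(6 7)
  after r: (1 2 4)(3 5)(6 7)
  after f': (1 5 3 2)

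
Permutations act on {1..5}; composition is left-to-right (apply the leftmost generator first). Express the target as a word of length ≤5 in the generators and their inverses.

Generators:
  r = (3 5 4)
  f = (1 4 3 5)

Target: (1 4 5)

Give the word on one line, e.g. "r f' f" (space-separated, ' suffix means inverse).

  after f': (1 5 3 4)
  after r': (1 3 5 4)
  after f': (1 4 5)

f' r' f'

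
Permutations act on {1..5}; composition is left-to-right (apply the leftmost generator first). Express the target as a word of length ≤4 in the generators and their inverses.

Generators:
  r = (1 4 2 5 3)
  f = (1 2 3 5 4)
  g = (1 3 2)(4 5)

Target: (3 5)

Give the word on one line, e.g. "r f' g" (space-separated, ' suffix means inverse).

r r g

  after r: (1 4 2 5 3)
  after r: (1 2 3 4 5)
  after g: (3 5)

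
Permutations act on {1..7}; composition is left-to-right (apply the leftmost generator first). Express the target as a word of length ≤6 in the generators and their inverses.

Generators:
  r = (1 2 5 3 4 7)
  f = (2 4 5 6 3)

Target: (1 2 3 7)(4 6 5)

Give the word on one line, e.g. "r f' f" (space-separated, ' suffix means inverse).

f' f' f' r

  after f': (2 3 6 5 4)
  after f': (2 6 4 3 5)
  after f': (2 5 3 4 6)
  after r: (1 2 3 7)(4 6 5)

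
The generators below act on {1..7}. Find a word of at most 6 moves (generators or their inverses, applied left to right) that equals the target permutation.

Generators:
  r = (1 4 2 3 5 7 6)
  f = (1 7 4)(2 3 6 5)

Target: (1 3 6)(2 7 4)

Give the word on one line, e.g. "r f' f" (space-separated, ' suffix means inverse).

f r' r' r' f

  after f: (1 7 4)(2 3 6 5)
  after r': (1 5 4 6 3 7)
  after r': (1 3 5)(2 4 7 6)
  after r': (1 2)(4 5 6)
  after f: (1 3 6)(2 7 4)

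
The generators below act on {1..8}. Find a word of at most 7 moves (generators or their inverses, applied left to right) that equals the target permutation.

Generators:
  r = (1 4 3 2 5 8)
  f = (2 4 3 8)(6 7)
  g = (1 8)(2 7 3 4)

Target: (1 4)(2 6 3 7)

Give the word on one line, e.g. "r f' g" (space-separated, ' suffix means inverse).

g f' g' g' g'

  after g: (1 8)(2 7 3 4)
  after f': (1 3 2 6 7 4 8)
  after g': (1 7 3 4)(2 6)
  after g': (1 2 6 4 8)
  after g': (1 4)(2 6 3 7)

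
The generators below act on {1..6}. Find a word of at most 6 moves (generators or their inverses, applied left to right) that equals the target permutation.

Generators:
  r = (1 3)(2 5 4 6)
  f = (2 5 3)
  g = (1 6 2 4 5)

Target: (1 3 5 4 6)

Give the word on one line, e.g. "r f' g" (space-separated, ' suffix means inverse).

r' f r' g f'

  after r': (1 3)(2 6 4 5)
  after f: (1 2 6 4 3)
  after r': (1 6 5 2 4)
  after g: (1 2 5 4 6)
  after f': (1 3 5 4 6)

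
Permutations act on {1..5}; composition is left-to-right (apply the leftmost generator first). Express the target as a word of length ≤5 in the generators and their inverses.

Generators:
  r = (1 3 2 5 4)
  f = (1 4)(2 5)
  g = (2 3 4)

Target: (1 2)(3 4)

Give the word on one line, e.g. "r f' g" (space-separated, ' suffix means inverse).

r g g r f

  after r: (1 3 2 5 4)
  after g: (1 4)(2 5)
  after g: (1 2 5 3 4)
  after r: (1 5 2 4 3)
  after f: (1 2)(3 4)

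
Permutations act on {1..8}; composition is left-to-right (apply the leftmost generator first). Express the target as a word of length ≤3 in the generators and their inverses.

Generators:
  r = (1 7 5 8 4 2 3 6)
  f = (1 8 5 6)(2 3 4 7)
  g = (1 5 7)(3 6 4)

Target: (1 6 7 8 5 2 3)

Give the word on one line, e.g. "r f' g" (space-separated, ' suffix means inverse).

g' g' f

  after g': (1 7 5)(3 4 6)
  after g': (1 5 7)(3 6 4)
  after f: (1 6 7 8 5 2 3)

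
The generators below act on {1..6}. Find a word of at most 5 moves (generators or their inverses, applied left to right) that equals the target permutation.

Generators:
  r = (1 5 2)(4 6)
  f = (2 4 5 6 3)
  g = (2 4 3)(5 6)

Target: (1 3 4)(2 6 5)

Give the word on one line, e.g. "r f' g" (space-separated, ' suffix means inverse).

  after r': (1 2 5)(4 6)
  after f': (1 3 6 2 4 5)
  after r': (1 3 4)(2 6 5)

r' f' r'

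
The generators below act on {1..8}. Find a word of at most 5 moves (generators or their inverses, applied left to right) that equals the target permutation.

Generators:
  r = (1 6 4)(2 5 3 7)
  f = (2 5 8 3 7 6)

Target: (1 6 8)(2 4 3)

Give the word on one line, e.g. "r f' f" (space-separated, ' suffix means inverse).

f' r' f' r'

  after f': (2 6 7 3 8 5)
  after r': (1 4 6 3 8 2)(5 7)
  after f': (1 4 7 2)(3 5)(6 8)
  after r': (1 6 8)(2 4 3)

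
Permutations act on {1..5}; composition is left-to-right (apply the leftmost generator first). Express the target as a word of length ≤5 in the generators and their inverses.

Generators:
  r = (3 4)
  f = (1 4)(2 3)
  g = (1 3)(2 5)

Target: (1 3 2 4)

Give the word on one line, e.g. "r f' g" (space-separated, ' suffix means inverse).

f' r r r

  after f': (1 4)(2 3)
  after r: (1 3 2 4)
  after r: (1 4)(2 3)
  after r: (1 3 2 4)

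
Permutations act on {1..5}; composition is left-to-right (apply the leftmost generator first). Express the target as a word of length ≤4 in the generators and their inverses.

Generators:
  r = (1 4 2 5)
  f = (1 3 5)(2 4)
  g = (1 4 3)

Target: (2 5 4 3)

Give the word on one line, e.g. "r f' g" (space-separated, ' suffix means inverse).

g' r g

  after g': (1 3 4)
  after r: (1 3 2 5)
  after g: (2 5 4 3)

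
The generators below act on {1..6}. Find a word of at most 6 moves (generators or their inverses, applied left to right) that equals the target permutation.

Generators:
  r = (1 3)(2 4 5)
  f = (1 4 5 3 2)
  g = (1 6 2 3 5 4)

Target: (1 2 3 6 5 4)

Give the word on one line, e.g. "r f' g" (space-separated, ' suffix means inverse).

  after f: (1 4 5 3 2)
  after g': (1 5 2 4 3 6)
  after f': (1 4 5 3 6 2)
  after f': (3 6)
  after f': (1 2 3 6 5 4)

f g' f' f' f'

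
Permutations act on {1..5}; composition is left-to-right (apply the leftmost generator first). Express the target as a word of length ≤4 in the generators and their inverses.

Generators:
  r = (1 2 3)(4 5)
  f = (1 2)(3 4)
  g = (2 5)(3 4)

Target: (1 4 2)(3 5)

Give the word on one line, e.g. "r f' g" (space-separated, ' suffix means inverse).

  after r': (1 3 2)(4 5)
  after g: (1 4 2)(3 5)

r' g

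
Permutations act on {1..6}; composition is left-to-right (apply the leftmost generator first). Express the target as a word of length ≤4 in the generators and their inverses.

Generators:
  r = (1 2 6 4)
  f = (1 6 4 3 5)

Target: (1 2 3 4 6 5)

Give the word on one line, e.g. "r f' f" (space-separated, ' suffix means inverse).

f r' f' f'

  after f: (1 6 4 3 5)
  after r': (1 2)(3 5 4)
  after f': (1 2 5 6)
  after f': (1 2 3 4 6 5)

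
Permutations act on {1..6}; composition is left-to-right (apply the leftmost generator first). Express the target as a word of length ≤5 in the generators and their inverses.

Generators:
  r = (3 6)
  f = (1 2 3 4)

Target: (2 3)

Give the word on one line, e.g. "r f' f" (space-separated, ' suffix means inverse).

  after r: (3 6)
  after f: (1 2 3 6 4)
  after r: (1 2 6 4)
  after f': (2 6 3)
  after r: (2 3)

r f r f' r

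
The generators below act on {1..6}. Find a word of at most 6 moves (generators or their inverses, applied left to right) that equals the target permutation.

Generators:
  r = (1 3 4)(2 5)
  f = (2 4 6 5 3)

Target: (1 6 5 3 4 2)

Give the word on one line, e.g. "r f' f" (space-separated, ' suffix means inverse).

  after f: (2 4 6 5 3)
  after r: (1 3 5 4 6 2)
  after f': (1 5 2)(3 6)
  after f': (1 6 5 3 4 2)

f r f' f'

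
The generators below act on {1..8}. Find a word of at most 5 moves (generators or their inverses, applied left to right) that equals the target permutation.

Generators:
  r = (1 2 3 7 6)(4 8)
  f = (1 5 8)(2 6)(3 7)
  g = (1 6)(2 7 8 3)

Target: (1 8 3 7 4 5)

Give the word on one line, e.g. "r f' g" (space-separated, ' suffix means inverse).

  after g': (1 6)(2 3 8 7)
  after g': (2 8)(3 7)
  after g': (1 6)(2 7 8 3)
  after r: (2 6)(4 8 7)
  after f': (1 8 3 7 4 5)

g' g' g' r f'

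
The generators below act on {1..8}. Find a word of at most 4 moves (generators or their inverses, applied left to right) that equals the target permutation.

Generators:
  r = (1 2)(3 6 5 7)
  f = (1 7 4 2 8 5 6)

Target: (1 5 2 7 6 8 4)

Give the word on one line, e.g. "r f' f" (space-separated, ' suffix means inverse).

  after f': (1 6 5 8 2 4 7)
  after f': (1 5 2 7 6 8 4)

f' f'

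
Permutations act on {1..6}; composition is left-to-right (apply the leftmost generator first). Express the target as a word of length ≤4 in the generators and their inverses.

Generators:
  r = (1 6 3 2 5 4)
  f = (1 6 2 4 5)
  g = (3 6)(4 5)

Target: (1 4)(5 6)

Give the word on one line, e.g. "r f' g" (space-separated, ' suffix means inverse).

  after g: (3 6)(4 5)
  after r': (1 4 2 3)
  after f: (1 5)(2 3 6)
  after r: (1 4)(5 6)

g r' f r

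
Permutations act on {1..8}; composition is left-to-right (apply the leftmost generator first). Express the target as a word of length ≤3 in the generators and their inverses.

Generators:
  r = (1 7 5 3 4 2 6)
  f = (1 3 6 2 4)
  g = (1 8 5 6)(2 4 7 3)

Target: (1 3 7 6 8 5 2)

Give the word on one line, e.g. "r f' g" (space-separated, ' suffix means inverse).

r g

  after r: (1 7 5 3 4 2 6)
  after g: (1 3 7 6 8 5 2)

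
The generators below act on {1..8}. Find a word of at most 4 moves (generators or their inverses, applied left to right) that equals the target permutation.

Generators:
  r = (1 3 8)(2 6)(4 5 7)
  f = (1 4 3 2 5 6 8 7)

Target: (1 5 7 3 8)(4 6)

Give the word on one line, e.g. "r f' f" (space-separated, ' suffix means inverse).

r' f' f'

  after r': (1 8 3)(2 6)(4 7 5)
  after f': (1 6 3 7 2 5)(4 8)
  after f': (1 5 7 3 8)(4 6)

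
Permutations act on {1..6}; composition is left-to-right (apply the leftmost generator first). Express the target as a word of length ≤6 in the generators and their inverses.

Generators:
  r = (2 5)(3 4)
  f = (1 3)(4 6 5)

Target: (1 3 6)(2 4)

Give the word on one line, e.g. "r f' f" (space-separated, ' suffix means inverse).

  after f: (1 3)(4 6 5)
  after f: (4 5 6)
  after r: (2 5 6 3 4)
  after f: (1 3 6)(2 4)

f f r f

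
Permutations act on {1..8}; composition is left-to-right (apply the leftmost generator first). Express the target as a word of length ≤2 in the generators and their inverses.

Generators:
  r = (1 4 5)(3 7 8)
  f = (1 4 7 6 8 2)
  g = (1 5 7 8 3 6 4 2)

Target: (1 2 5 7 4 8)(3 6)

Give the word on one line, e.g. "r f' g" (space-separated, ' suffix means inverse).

  after f: (1 4 7 6 8 2)
  after g: (1 2 5 7 4 8)(3 6)

f g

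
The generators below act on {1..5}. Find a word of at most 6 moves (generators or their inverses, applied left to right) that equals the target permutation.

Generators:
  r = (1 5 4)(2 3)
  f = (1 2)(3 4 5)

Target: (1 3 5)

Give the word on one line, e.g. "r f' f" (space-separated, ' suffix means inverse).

r r f f

  after r: (1 5 4)(2 3)
  after r: (1 4 5)
  after f: (1 5 2)(3 4)
  after f: (1 3 5)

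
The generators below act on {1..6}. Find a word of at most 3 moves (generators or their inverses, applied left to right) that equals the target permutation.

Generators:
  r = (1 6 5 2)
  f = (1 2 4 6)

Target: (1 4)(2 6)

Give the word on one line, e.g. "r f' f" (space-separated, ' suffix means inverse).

f' f'

  after f': (1 6 4 2)
  after f': (1 4)(2 6)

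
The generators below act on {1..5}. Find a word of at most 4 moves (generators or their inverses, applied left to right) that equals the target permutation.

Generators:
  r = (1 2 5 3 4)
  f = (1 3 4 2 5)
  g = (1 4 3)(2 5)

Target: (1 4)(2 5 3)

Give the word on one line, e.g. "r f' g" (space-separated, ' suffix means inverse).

f f g' r'

  after f: (1 3 4 2 5)
  after f: (1 4 5 3 2)
  after g': (2 3 5 4)
  after r': (1 4)(2 5 3)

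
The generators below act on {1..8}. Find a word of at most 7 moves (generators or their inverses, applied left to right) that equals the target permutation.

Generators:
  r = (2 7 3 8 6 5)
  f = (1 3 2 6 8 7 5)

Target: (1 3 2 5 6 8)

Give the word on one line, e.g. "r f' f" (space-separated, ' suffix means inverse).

  after f': (1 5 7 8 6 2 3)
  after r: (1 2 8 5 3)(6 7)
  after f: (1 6 5 2 7 8)
  after r': (1 8)(3 7)
  after r': (1 3 2 5 6 8)

f' r f r' r'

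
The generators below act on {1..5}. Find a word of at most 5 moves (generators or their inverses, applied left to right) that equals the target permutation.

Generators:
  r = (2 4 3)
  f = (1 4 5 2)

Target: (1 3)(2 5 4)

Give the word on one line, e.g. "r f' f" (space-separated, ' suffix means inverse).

  after r: (2 4 3)
  after f: (1 4 3)(2 5)
  after r: (1 3)(2 5 4)

r f r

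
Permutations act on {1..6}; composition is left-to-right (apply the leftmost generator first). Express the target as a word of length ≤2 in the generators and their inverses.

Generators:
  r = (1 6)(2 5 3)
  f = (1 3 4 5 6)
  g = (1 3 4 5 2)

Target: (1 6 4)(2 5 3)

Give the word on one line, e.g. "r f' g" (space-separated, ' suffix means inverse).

  after f': (1 6 5 4 3)
  after g': (1 6 4)(2 5 3)

f' g'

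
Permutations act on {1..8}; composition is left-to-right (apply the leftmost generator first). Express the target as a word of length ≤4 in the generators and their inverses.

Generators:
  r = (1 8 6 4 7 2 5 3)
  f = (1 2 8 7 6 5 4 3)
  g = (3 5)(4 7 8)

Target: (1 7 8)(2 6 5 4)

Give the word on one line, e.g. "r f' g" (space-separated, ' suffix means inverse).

f g r'

  after f: (1 2 8 7 6 5 4 3)
  after g: (1 2 4 5 7 6 3)
  after r': (1 7 8)(2 6 5 4)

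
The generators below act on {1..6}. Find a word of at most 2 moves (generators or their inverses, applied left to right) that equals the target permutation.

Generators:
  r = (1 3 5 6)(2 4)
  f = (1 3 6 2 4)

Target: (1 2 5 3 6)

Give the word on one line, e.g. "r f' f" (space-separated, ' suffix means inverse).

f' r'

  after f': (1 4 2 6 3)
  after r': (1 2 5 3 6)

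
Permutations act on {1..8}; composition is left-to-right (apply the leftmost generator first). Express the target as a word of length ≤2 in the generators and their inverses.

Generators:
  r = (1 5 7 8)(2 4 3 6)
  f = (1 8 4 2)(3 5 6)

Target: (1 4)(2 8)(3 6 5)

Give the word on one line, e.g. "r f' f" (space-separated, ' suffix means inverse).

f f

  after f: (1 8 4 2)(3 5 6)
  after f: (1 4)(2 8)(3 6 5)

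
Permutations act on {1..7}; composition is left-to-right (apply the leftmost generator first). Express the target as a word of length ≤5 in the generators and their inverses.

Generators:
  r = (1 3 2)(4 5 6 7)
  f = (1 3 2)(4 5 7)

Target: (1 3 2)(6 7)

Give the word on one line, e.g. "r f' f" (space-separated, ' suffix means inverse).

  after r: (1 3 2)(4 5 6 7)
  after r: (1 2 3)(4 6)(5 7)
  after r: (4 7 6 5)
  after f: (1 3 2)(6 7)

r r r f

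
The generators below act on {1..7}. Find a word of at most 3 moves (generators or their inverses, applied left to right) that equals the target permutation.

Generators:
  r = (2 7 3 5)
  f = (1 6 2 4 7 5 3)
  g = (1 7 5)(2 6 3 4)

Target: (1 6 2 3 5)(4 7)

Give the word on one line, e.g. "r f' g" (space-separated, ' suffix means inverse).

  after r': (2 5 3 7)
  after f: (1 6 2 3 5)(4 7)

r' f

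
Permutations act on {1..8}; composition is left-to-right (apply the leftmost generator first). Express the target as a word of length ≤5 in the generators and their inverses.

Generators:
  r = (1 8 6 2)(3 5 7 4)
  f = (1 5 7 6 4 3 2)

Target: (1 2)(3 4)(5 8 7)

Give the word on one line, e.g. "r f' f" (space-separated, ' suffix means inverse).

  after f': (1 2 3 4 6 7 5)
  after r: (2 5 8 6 4)
  after f': (1 2)(3 4)(5 8 7)

f' r f'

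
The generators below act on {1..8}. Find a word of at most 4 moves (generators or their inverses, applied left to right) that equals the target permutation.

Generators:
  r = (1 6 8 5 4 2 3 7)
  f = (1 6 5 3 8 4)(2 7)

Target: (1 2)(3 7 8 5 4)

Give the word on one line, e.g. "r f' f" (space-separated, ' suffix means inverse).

r' f

  after r': (1 7 3 2 4 5 8 6)
  after f: (1 2)(3 7 8 5 4)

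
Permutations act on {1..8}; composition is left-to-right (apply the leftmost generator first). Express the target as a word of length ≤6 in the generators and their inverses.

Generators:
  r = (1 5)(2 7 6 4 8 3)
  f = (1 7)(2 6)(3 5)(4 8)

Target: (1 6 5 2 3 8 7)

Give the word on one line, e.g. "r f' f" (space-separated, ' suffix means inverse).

  after r: (1 5)(2 7 6 4 8 3)
  after f: (1 3 6 8 5 7 2)
  after r: (1 2 5 6 3 4 8)
  after f: (1 6 5 2 3 8 7)

r f r f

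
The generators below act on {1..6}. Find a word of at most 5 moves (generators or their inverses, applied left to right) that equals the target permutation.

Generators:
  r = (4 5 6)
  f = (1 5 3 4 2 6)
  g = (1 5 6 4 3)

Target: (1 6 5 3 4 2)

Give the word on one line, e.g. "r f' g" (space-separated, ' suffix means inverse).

  after f: (1 5 3 4 2 6)
  after f: (1 3 2)(4 6 5)
  after g: (2 5 3)
  after f: (1 5 4 2 3 6)
  after g: (1 6 5 3 4 2)

f f g f g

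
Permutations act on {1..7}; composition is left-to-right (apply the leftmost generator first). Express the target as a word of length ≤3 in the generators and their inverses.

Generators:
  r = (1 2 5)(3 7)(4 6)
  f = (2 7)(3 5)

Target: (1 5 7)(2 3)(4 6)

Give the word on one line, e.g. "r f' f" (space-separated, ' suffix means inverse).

f r'

  after f: (2 7)(3 5)
  after r': (1 5 7)(2 3)(4 6)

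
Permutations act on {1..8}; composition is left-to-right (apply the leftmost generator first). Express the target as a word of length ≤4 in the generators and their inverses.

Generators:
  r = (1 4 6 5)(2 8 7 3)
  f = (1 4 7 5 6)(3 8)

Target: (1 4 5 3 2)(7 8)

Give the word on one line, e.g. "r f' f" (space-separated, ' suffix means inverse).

r r f r

  after r: (1 4 6 5)(2 8 7 3)
  after r: (1 6)(2 7)(3 8)(4 5)
  after f: (2 5 7)(4 6)
  after r: (1 4 5 3 2)(7 8)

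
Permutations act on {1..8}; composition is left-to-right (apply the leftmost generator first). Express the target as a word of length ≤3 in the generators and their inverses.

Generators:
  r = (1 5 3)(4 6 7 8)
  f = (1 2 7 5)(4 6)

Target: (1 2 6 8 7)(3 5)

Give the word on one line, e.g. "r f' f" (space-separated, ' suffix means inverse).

  after f: (1 2 7 5)(4 6)
  after r': (1 2 6 8 7)(3 5)

f r'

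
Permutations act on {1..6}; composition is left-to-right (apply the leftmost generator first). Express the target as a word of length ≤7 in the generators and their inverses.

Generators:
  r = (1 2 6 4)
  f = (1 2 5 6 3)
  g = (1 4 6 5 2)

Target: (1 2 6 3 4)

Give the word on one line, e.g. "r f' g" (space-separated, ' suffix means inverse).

g' f g' f' g

  after g': (1 2 5 6 4)
  after f: (1 5 3)(2 6 4)
  after g': (1 6)(2 4 5 3)
  after f': (1 5 6 3)(2 4)
  after g: (1 2 6 3 4)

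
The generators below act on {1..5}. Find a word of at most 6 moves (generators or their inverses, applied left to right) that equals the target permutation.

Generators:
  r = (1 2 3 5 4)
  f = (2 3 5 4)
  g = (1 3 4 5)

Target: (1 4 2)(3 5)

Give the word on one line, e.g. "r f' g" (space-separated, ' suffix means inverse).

  after g': (1 5 4 3)
  after g': (1 4)(3 5)
  after f': (1 5 2 4)
  after r: (1 4 2)(3 5)

g' g' f' r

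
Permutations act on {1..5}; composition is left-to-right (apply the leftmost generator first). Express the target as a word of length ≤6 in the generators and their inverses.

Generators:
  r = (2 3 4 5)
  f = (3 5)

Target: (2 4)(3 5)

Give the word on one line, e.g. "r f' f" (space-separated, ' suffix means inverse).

f' r' f r

  after f': (3 5)
  after r': (2 5)(3 4)
  after f: (2 3 4 5)
  after r: (2 4)(3 5)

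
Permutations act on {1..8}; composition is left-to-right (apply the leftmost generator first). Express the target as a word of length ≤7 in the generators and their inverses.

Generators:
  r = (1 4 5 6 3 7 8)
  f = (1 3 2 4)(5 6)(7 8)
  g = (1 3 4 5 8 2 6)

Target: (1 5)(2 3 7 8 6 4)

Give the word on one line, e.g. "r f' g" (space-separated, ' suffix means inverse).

  after g: (1 3 4 5 8 2 6)
  after r': (1 6 8 2 5 7 3)
  after r': (1 5 3 8 2 4)(6 7)
  after r': (1 4 8 2)(3 7 5 6)
  after g: (1 5)(2 3 7 8 6 4)

g r' r' r' g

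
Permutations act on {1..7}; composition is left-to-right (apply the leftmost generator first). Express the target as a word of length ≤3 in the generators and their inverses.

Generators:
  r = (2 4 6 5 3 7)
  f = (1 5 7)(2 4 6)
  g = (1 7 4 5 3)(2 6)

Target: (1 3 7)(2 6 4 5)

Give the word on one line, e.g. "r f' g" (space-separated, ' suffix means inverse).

  after f: (1 5 7)(2 4 6)
  after r: (1 3 7)(2 6 4 5)

f r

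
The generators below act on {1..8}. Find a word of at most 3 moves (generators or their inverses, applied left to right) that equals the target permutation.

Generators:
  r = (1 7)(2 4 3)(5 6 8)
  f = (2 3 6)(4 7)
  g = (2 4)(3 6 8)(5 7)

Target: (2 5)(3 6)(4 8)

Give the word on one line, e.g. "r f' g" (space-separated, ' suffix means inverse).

  after g': (2 4)(3 8 6)(5 7)
  after f: (2 7 5 4 3 8)
  after g': (2 5)(3 6)(4 8)

g' f g'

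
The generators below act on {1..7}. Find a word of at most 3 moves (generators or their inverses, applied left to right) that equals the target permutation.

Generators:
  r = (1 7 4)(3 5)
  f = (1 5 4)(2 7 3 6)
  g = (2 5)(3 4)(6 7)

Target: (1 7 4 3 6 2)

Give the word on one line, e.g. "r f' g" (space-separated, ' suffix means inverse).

r' g f'

  after r': (1 4 7)(3 5)
  after g: (1 3 2 5 4 6 7)
  after f': (1 7 4 3 6 2)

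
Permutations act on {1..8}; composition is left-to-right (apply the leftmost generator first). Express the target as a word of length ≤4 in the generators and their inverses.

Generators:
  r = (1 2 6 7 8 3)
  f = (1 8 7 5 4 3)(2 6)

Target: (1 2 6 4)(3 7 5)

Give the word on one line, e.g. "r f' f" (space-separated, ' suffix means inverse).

  after r: (1 2 6 7 8 3)
  after f: (1 6 5 4 3 8)
  after f: (1 2 6 4)(3 7 5)

r f f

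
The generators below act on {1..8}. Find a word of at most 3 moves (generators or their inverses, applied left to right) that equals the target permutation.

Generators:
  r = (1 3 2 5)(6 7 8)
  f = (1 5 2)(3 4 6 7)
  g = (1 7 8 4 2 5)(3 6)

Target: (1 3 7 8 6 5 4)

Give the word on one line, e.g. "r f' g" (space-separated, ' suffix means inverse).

  after f: (1 5 2)(3 4 6 7)
  after g': (1 2 5 4 3 8 7 6)
  after r': (1 3 7 8 6 5 4)

f g' r'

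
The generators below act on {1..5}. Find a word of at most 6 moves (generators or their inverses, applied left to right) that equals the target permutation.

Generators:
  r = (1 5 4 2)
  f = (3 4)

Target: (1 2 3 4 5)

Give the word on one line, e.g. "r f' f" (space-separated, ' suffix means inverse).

  after r': (1 2 4 5)
  after f': (1 2 3 4 5)
  after f': (1 2 4 5)
  after f': (1 2 3 4 5)

r' f' f' f'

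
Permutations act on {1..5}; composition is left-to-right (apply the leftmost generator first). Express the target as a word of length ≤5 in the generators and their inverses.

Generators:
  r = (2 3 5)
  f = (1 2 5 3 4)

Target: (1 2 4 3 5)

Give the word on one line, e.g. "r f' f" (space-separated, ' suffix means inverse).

  after f': (1 4 3 5 2)
  after f': (1 3 2 4 5)
  after r': (1 2 4 3 5)

f' f' r'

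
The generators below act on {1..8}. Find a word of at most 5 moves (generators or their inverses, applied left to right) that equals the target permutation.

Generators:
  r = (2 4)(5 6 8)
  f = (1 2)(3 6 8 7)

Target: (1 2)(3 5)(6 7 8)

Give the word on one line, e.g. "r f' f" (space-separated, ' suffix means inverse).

  after f: (1 2)(3 6 8 7)
  after r: (1 4 2)(3 8 7)(5 6)
  after r: (1 2)(3 5 8 7)
  after f': (3 5 6)
  after f': (1 2)(3 5)(6 7 8)

f r r f' f'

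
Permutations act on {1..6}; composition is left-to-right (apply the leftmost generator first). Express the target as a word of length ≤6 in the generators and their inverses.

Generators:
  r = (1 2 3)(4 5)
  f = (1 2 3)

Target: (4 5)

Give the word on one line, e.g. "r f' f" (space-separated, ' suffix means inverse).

  after f': (1 3 2)
  after r': (1 2 3)(4 5)
  after f: (1 3 2)(4 5)
  after f: (4 5)

f' r' f f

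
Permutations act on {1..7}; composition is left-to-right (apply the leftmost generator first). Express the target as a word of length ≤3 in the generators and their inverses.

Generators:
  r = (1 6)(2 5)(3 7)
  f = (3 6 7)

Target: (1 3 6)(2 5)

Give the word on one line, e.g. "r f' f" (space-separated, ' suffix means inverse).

  after r': (1 6)(2 5)(3 7)
  after f: (1 7 6)(2 5)
  after f: (1 3 6)(2 5)

r' f f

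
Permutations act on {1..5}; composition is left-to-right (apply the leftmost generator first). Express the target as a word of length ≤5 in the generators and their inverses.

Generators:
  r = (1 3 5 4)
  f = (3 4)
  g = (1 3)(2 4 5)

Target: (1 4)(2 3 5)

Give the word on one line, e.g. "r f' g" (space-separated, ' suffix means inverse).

  after g: (1 3)(2 4 5)
  after r': (2 5)(3 4)
  after r': (1 4)(2 3 5)

g r' r'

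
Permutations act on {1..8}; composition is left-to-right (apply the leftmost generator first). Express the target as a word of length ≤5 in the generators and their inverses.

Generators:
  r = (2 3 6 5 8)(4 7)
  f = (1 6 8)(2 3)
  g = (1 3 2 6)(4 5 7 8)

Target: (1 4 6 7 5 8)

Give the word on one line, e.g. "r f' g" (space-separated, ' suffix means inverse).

r f' g' r'

  after r: (2 3 6 5 8)(4 7)
  after f': (1 8 3)(4 7)(5 6)
  after g': (1 7 8)(2 3 6 4 5)
  after r': (1 4 6 7 5 8)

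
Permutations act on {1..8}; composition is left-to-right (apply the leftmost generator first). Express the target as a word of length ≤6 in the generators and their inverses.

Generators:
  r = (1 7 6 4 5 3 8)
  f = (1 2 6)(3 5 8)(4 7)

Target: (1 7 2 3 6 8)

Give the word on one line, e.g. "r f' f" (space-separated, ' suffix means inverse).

  after r: (1 7 6 4 5 3 8)
  after f': (1 4 3 5 8 6 7 2)
  after r': (1 6)(2 8 7)(3 4 5)
  after r': (1 7 2 3 6 8)

r f' r' r'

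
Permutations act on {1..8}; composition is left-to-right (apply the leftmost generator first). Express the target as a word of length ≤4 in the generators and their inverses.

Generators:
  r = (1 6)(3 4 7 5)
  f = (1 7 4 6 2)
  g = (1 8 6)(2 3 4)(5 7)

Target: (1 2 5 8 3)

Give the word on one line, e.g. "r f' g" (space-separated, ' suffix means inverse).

  after g': (1 6 8)(2 4 3)(5 7)
  after f': (1 4 3 6 8 2 7 5)
  after g: (1 2 5 8 3)

g' f' g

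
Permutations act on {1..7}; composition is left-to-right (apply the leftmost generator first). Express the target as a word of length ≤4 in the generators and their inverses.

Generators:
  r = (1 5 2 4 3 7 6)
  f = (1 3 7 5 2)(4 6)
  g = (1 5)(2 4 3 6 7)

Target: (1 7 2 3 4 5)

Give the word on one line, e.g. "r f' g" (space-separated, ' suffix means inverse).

g r' g' f'

  after g: (1 5)(2 4 3 6 7)
  after r': (3 7 5 6)
  after g': (1 5 3 6 4 2 7)
  after f': (1 7 2 3 4 5)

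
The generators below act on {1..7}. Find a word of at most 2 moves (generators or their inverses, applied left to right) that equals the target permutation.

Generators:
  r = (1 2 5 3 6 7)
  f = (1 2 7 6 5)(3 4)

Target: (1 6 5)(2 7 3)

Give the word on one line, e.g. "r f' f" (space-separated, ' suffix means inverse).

  after r': (1 7 6 3 5 2)
  after r': (1 6 5)(2 7 3)

r' r'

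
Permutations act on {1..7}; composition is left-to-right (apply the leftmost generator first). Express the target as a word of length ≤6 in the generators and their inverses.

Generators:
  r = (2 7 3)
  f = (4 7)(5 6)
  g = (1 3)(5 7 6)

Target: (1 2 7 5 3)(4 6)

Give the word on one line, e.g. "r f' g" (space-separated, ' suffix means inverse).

g' f g' g' r

  after g': (1 3)(5 6 7)
  after f: (1 3)(4 7 6)
  after g': (4 5 6)
  after g': (1 3)(4 6)(5 7)
  after r: (1 2 7 5 3)(4 6)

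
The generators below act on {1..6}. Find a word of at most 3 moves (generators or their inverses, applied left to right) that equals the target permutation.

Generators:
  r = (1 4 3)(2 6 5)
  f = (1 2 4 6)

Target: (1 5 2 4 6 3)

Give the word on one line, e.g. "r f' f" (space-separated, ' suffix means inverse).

f' r' r'

  after f': (1 6 4 2)
  after r': (1 2 3 4 5 6)
  after r': (1 5 2 4 6 3)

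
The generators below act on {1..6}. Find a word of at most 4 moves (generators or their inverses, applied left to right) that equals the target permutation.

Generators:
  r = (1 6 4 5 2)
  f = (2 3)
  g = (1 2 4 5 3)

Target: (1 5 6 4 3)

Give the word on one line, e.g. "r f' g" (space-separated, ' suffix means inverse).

  after g': (1 3 5 4 2)
  after g': (1 5 2 3 4)
  after g': (1 4 3 2 5)
  after r: (1 5 6 4 3)

g' g' g' r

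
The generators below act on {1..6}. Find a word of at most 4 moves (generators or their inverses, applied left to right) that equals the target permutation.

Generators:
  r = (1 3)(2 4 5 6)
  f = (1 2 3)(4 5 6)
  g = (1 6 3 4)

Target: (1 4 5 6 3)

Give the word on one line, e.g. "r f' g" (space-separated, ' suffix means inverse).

r f' r

  after r: (1 3)(2 4 5 6)
  after f': (1 2 6)
  after r: (1 4 5 6 3)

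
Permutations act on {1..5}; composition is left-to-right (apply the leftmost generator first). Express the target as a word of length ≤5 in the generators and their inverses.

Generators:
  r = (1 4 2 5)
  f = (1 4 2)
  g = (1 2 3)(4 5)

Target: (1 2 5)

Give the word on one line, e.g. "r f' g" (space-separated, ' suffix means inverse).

r' f' r'

  after r': (1 5 2 4)
  after f': (1 5 4 2)
  after r': (1 2 5)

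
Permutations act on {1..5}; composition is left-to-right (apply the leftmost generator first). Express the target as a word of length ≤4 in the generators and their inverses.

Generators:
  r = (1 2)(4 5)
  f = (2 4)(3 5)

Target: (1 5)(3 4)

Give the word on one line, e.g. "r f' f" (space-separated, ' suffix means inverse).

  after r: (1 2)(4 5)
  after f: (1 4 3 5 2)
  after r: (1 5)(3 4)

r f r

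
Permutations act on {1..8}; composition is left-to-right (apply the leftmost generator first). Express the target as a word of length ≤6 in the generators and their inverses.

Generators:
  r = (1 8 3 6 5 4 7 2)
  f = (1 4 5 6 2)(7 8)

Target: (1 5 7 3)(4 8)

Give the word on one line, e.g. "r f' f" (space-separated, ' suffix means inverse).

f' r f f

  after f': (1 2 6 5 4)(7 8)
  after r: (2 5 7 3 6 4 8)
  after f: (1 4 7 3 2 6 5 8)
  after f: (1 5 7 3)(4 8)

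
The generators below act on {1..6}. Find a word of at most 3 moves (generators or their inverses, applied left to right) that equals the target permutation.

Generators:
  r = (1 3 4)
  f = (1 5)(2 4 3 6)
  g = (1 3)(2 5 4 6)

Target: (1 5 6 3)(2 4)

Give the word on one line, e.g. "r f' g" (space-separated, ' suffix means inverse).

  after g': (1 3)(2 6 4 5)
  after r: (1 4 5 2 6)
  after g': (1 5 6 3)(2 4)

g' r g'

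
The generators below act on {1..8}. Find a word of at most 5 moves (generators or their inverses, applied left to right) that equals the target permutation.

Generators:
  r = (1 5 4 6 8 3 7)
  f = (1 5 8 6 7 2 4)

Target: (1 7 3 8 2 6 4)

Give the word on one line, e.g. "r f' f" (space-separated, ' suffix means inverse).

f' r r f f

  after f': (1 4 2 7 6 8 5)
  after r: (1 6 3 7 8 4 2)
  after r: (1 8 6 7 3)(2 5 4)
  after f: (1 6 2 8 7 3 5)
  after f: (1 7 3 8 2 6 4)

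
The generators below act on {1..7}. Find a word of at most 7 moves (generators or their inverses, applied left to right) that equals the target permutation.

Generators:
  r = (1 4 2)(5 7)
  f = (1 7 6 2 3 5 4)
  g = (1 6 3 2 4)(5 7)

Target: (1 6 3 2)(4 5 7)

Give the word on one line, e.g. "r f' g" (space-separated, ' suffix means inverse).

g' f' r f' g

  after g': (1 4 2 3 6)(5 7)
  after f': (1 5)(3 7)(4 6)
  after r: (1 7 3 5 4 6 2)
  after f': (2 4 7)
  after g: (1 6 3 2)(4 5 7)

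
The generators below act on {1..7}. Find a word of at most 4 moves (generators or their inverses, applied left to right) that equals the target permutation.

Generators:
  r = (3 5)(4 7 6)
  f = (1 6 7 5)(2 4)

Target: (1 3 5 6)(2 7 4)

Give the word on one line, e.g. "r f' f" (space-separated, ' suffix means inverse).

f' r

  after f': (1 5 7 6)(2 4)
  after r: (1 3 5 6)(2 7 4)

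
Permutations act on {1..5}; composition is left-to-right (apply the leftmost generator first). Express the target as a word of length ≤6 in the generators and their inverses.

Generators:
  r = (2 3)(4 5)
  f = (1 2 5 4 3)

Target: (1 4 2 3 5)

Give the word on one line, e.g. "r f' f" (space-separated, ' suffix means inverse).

  after f': (1 3 4 5 2)
  after f': (1 4 2 3 5)
  after r: (1 5)(3 4)
  after r: (1 4 2 3 5)

f' f' r r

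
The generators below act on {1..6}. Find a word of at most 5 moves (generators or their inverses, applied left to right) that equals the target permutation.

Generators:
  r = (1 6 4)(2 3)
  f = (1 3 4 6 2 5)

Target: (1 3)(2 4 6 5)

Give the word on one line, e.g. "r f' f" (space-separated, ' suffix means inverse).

  after r': (1 4 6)(2 3)
  after f': (1 3 6 5 2)
  after r: (1 2 6 5 3 4)
  after r: (1 3)(2 4 6 5)

r' f' r r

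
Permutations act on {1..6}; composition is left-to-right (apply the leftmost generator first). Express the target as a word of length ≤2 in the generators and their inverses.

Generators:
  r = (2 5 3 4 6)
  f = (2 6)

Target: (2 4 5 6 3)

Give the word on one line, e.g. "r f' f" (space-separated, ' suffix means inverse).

r' r'

  after r': (2 6 4 3 5)
  after r': (2 4 5 6 3)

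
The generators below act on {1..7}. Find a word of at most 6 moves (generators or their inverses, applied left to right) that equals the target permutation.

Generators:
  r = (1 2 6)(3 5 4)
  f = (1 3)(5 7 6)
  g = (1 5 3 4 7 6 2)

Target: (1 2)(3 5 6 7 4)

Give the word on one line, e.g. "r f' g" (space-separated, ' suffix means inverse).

g f' r g'

  after g: (1 5 3 4 7 6 2)
  after f': (1 6 2 3 4 5)
  after r: (2 5)
  after g': (1 2)(3 5 6 7 4)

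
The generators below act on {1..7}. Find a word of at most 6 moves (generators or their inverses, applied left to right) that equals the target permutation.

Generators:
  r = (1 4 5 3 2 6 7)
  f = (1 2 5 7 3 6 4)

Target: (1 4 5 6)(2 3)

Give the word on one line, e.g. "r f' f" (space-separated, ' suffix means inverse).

  after r': (1 7 6 2 3 5 4)
  after f: (1 3 7 4 2 6 5)
  after r': (1 5 7)(3 6 4)
  after r': (1 4 5 6)(2 3)

r' f r' r'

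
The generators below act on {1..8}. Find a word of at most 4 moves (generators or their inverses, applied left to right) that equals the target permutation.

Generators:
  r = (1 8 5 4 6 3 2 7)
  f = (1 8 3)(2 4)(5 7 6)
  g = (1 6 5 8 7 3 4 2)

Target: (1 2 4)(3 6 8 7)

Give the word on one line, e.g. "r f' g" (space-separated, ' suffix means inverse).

  after g': (1 2 4 3 7 8 5 6)
  after f': (1 4 8 6 3 5 7)
  after f': (1 2 4)(3 6 8 7)

g' f' f'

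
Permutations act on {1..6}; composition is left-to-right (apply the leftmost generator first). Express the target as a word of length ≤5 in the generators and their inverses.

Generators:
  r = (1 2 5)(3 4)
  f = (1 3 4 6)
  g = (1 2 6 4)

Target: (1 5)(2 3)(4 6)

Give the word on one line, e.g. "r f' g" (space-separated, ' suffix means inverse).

  after r': (1 5 2)(3 4)
  after f: (1 5 2 3 6)
  after g': (1 5)(2 3)(4 6)

r' f g'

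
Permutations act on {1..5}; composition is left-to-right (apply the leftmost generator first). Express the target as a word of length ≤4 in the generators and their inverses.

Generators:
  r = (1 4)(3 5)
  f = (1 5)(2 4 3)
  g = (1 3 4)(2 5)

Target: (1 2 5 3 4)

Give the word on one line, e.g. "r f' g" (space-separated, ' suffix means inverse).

  after f: (1 5)(2 4 3)
  after r': (1 3 2)(4 5)
  after f: (1 2 5 3 4)

f r' f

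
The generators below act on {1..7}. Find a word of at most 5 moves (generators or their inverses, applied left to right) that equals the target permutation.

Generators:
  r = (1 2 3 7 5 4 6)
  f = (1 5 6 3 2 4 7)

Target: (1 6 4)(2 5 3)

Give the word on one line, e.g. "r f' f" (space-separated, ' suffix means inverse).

r f' f'

  after r: (1 2 3 7 5 4 6)
  after f': (1 3 4 5 2 6 7)
  after f': (1 6 4)(2 5 3)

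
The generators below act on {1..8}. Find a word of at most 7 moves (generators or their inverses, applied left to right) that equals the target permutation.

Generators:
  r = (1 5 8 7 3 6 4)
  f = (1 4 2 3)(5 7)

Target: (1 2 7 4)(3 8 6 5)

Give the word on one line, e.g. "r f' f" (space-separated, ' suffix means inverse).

f' f' r r r

  after f': (1 3 2 4)(5 7)
  after f': (1 2)(3 4)
  after r: (1 2 5 8 7 3)(4 6)
  after r: (1 2 8 3 5 7 6)
  after r: (1 2 7 4)(3 8 6 5)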